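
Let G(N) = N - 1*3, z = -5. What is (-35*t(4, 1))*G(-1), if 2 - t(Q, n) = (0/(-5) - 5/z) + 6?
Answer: -700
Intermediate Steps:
G(N) = -3 + N (G(N) = N - 3 = -3 + N)
t(Q, n) = -5 (t(Q, n) = 2 - ((0/(-5) - 5/(-5)) + 6) = 2 - ((0*(-1/5) - 5*(-1/5)) + 6) = 2 - ((0 + 1) + 6) = 2 - (1 + 6) = 2 - 1*7 = 2 - 7 = -5)
(-35*t(4, 1))*G(-1) = (-35*(-5))*(-3 - 1) = 175*(-4) = -700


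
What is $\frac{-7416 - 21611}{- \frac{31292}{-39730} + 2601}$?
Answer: $- \frac{576621355}{51684511} \approx -11.157$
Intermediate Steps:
$\frac{-7416 - 21611}{- \frac{31292}{-39730} + 2601} = - \frac{29027}{\left(-31292\right) \left(- \frac{1}{39730}\right) + 2601} = - \frac{29027}{\frac{15646}{19865} + 2601} = - \frac{29027}{\frac{51684511}{19865}} = \left(-29027\right) \frac{19865}{51684511} = - \frac{576621355}{51684511}$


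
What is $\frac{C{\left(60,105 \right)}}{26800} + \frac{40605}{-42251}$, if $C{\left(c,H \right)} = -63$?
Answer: $- \frac{1090875813}{1132326800} \approx -0.96339$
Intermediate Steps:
$\frac{C{\left(60,105 \right)}}{26800} + \frac{40605}{-42251} = - \frac{63}{26800} + \frac{40605}{-42251} = \left(-63\right) \frac{1}{26800} + 40605 \left(- \frac{1}{42251}\right) = - \frac{63}{26800} - \frac{40605}{42251} = - \frac{1090875813}{1132326800}$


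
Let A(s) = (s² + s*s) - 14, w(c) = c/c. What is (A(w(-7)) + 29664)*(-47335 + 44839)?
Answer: -74011392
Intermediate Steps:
w(c) = 1
A(s) = -14 + 2*s² (A(s) = (s² + s²) - 14 = 2*s² - 14 = -14 + 2*s²)
(A(w(-7)) + 29664)*(-47335 + 44839) = ((-14 + 2*1²) + 29664)*(-47335 + 44839) = ((-14 + 2*1) + 29664)*(-2496) = ((-14 + 2) + 29664)*(-2496) = (-12 + 29664)*(-2496) = 29652*(-2496) = -74011392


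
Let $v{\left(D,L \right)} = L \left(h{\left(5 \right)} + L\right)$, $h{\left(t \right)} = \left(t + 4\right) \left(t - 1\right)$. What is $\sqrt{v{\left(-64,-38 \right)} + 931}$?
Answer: $\sqrt{1007} \approx 31.733$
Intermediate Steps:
$h{\left(t \right)} = \left(-1 + t\right) \left(4 + t\right)$ ($h{\left(t \right)} = \left(4 + t\right) \left(-1 + t\right) = \left(-1 + t\right) \left(4 + t\right)$)
$v{\left(D,L \right)} = L \left(36 + L\right)$ ($v{\left(D,L \right)} = L \left(\left(-4 + 5^{2} + 3 \cdot 5\right) + L\right) = L \left(\left(-4 + 25 + 15\right) + L\right) = L \left(36 + L\right)$)
$\sqrt{v{\left(-64,-38 \right)} + 931} = \sqrt{- 38 \left(36 - 38\right) + 931} = \sqrt{\left(-38\right) \left(-2\right) + 931} = \sqrt{76 + 931} = \sqrt{1007}$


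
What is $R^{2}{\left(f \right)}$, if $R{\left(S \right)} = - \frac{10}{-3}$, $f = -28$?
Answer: $\frac{100}{9} \approx 11.111$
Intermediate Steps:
$R{\left(S \right)} = \frac{10}{3}$ ($R{\left(S \right)} = \left(-10\right) \left(- \frac{1}{3}\right) = \frac{10}{3}$)
$R^{2}{\left(f \right)} = \left(\frac{10}{3}\right)^{2} = \frac{100}{9}$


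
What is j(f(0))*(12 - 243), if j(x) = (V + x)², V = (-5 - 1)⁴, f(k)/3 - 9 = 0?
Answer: -404325999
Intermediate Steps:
f(k) = 27 (f(k) = 27 + 3*0 = 27 + 0 = 27)
V = 1296 (V = (-6)⁴ = 1296)
j(x) = (1296 + x)²
j(f(0))*(12 - 243) = (1296 + 27)²*(12 - 243) = 1323²*(-231) = 1750329*(-231) = -404325999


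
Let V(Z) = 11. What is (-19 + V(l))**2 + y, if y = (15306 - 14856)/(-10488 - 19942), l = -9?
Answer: 194707/3043 ≈ 63.985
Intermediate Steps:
y = -45/3043 (y = 450/(-30430) = 450*(-1/30430) = -45/3043 ≈ -0.014788)
(-19 + V(l))**2 + y = (-19 + 11)**2 - 45/3043 = (-8)**2 - 45/3043 = 64 - 45/3043 = 194707/3043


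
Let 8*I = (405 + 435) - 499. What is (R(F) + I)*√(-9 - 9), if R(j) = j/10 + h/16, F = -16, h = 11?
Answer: 10011*I*√2/80 ≈ 176.97*I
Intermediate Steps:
I = 341/8 (I = ((405 + 435) - 499)/8 = (840 - 499)/8 = (⅛)*341 = 341/8 ≈ 42.625)
R(j) = 11/16 + j/10 (R(j) = j/10 + 11/16 = 11/16 + j/10)
(R(F) + I)*√(-9 - 9) = ((11/16 + (⅒)*(-16)) + 341/8)*√(-9 - 9) = ((11/16 - 8/5) + 341/8)*√(-18) = (-73/80 + 341/8)*(3*I*√2) = 3337*(3*I*√2)/80 = 10011*I*√2/80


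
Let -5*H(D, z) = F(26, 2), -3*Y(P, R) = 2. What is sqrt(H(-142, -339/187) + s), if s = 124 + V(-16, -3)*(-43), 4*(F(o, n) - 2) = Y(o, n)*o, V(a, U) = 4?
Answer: I*sqrt(10695)/15 ≈ 6.8944*I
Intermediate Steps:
Y(P, R) = -2/3 (Y(P, R) = -1/3*2 = -2/3)
F(o, n) = 2 - o/6 (F(o, n) = 2 + (-2*o/3)/4 = 2 - o/6)
H(D, z) = 7/15 (H(D, z) = -(2 - 1/6*26)/5 = -(2 - 13/3)/5 = -1/5*(-7/3) = 7/15)
s = -48 (s = 124 + 4*(-43) = 124 - 172 = -48)
sqrt(H(-142, -339/187) + s) = sqrt(7/15 - 48) = sqrt(-713/15) = I*sqrt(10695)/15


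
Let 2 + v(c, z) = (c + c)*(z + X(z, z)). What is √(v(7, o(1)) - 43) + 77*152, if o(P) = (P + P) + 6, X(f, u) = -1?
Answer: 11704 + √53 ≈ 11711.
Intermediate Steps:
o(P) = 6 + 2*P (o(P) = 2*P + 6 = 6 + 2*P)
v(c, z) = -2 + 2*c*(-1 + z) (v(c, z) = -2 + (c + c)*(z - 1) = -2 + (2*c)*(-1 + z) = -2 + 2*c*(-1 + z))
√(v(7, o(1)) - 43) + 77*152 = √((-2 - 2*7 + 2*7*(6 + 2*1)) - 43) + 77*152 = √((-2 - 14 + 2*7*(6 + 2)) - 43) + 11704 = √((-2 - 14 + 2*7*8) - 43) + 11704 = √((-2 - 14 + 112) - 43) + 11704 = √(96 - 43) + 11704 = √53 + 11704 = 11704 + √53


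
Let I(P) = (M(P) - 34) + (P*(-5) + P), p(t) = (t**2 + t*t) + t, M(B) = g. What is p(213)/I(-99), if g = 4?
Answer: 497/2 ≈ 248.50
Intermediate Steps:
M(B) = 4
p(t) = t + 2*t**2 (p(t) = (t**2 + t**2) + t = 2*t**2 + t = t + 2*t**2)
I(P) = -30 - 4*P (I(P) = (4 - 34) + (P*(-5) + P) = -30 + (-5*P + P) = -30 - 4*P)
p(213)/I(-99) = (213*(1 + 2*213))/(-30 - 4*(-99)) = (213*(1 + 426))/(-30 + 396) = (213*427)/366 = 90951*(1/366) = 497/2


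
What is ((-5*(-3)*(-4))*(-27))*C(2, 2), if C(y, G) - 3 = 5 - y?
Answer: 9720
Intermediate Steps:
C(y, G) = 8 - y (C(y, G) = 3 + (5 - y) = 8 - y)
((-5*(-3)*(-4))*(-27))*C(2, 2) = ((-5*(-3)*(-4))*(-27))*(8 - 1*2) = ((15*(-4))*(-27))*(8 - 2) = -60*(-27)*6 = 1620*6 = 9720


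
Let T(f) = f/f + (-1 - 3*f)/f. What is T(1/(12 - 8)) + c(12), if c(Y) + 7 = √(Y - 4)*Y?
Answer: -13 + 24*√2 ≈ 20.941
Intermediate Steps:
c(Y) = -7 + Y*√(-4 + Y) (c(Y) = -7 + √(Y - 4)*Y = -7 + √(-4 + Y)*Y = -7 + Y*√(-4 + Y))
T(f) = 1 + (-1 - 3*f)/f
T(1/(12 - 8)) + c(12) = (-2 - 1/(1/(12 - 8))) + (-7 + 12*√(-4 + 12)) = (-2 - 1/(1/4)) + (-7 + 12*√8) = (-2 - 1/¼) + (-7 + 12*(2*√2)) = (-2 - 1*4) + (-7 + 24*√2) = (-2 - 4) + (-7 + 24*√2) = -6 + (-7 + 24*√2) = -13 + 24*√2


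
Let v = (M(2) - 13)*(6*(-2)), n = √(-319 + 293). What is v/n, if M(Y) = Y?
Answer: -66*I*√26/13 ≈ -25.887*I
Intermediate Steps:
n = I*√26 (n = √(-26) = I*√26 ≈ 5.099*I)
v = 132 (v = (2 - 13)*(6*(-2)) = -11*(-12) = 132)
v/n = 132/((I*√26)) = 132*(-I*√26/26) = -66*I*√26/13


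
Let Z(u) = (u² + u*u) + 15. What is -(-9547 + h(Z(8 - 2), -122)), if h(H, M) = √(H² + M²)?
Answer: 9547 - √22453 ≈ 9397.2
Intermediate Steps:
Z(u) = 15 + 2*u² (Z(u) = (u² + u²) + 15 = 2*u² + 15 = 15 + 2*u²)
-(-9547 + h(Z(8 - 2), -122)) = -(-9547 + √((15 + 2*(8 - 2)²)² + (-122)²)) = -(-9547 + √((15 + 2*6²)² + 14884)) = -(-9547 + √((15 + 2*36)² + 14884)) = -(-9547 + √((15 + 72)² + 14884)) = -(-9547 + √(87² + 14884)) = -(-9547 + √(7569 + 14884)) = -(-9547 + √22453) = 9547 - √22453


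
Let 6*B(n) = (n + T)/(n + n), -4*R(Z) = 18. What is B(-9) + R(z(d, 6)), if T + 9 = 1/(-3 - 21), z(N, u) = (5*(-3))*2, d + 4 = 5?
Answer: -11231/2592 ≈ -4.3329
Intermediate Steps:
d = 1 (d = -4 + 5 = 1)
z(N, u) = -30 (z(N, u) = -15*2 = -30)
T = -217/24 (T = -9 + 1/(-3 - 21) = -9 + 1/(-24) = -9 - 1/24 = -217/24 ≈ -9.0417)
R(Z) = -9/2 (R(Z) = -¼*18 = -9/2)
B(n) = (-217/24 + n)/(12*n) (B(n) = ((n - 217/24)/(n + n))/6 = ((-217/24 + n)/((2*n)))/6 = ((-217/24 + n)*(1/(2*n)))/6 = ((-217/24 + n)/(2*n))/6 = (-217/24 + n)/(12*n))
B(-9) + R(z(d, 6)) = (1/288)*(-217 + 24*(-9))/(-9) - 9/2 = (1/288)*(-⅑)*(-217 - 216) - 9/2 = (1/288)*(-⅑)*(-433) - 9/2 = 433/2592 - 9/2 = -11231/2592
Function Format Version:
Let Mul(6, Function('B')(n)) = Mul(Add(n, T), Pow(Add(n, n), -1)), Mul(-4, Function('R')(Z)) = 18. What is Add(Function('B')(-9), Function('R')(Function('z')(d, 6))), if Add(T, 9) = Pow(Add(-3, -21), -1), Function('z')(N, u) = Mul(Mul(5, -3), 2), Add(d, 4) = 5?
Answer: Rational(-11231, 2592) ≈ -4.3329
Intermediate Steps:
d = 1 (d = Add(-4, 5) = 1)
Function('z')(N, u) = -30 (Function('z')(N, u) = Mul(-15, 2) = -30)
T = Rational(-217, 24) (T = Add(-9, Pow(Add(-3, -21), -1)) = Add(-9, Pow(-24, -1)) = Add(-9, Rational(-1, 24)) = Rational(-217, 24) ≈ -9.0417)
Function('R')(Z) = Rational(-9, 2) (Function('R')(Z) = Mul(Rational(-1, 4), 18) = Rational(-9, 2))
Function('B')(n) = Mul(Rational(1, 12), Pow(n, -1), Add(Rational(-217, 24), n)) (Function('B')(n) = Mul(Rational(1, 6), Mul(Add(n, Rational(-217, 24)), Pow(Add(n, n), -1))) = Mul(Rational(1, 6), Mul(Add(Rational(-217, 24), n), Pow(Mul(2, n), -1))) = Mul(Rational(1, 6), Mul(Add(Rational(-217, 24), n), Mul(Rational(1, 2), Pow(n, -1)))) = Mul(Rational(1, 6), Mul(Rational(1, 2), Pow(n, -1), Add(Rational(-217, 24), n))) = Mul(Rational(1, 12), Pow(n, -1), Add(Rational(-217, 24), n)))
Add(Function('B')(-9), Function('R')(Function('z')(d, 6))) = Add(Mul(Rational(1, 288), Pow(-9, -1), Add(-217, Mul(24, -9))), Rational(-9, 2)) = Add(Mul(Rational(1, 288), Rational(-1, 9), Add(-217, -216)), Rational(-9, 2)) = Add(Mul(Rational(1, 288), Rational(-1, 9), -433), Rational(-9, 2)) = Add(Rational(433, 2592), Rational(-9, 2)) = Rational(-11231, 2592)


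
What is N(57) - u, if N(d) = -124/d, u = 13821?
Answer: -787921/57 ≈ -13823.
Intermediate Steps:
N(57) - u = -124/57 - 1*13821 = -124*1/57 - 13821 = -124/57 - 13821 = -787921/57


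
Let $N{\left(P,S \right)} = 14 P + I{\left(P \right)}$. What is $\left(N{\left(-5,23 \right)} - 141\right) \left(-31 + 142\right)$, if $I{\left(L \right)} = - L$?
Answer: $-22866$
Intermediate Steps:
$N{\left(P,S \right)} = 13 P$ ($N{\left(P,S \right)} = 14 P - P = 13 P$)
$\left(N{\left(-5,23 \right)} - 141\right) \left(-31 + 142\right) = \left(13 \left(-5\right) - 141\right) \left(-31 + 142\right) = \left(-65 - 141\right) 111 = \left(-206\right) 111 = -22866$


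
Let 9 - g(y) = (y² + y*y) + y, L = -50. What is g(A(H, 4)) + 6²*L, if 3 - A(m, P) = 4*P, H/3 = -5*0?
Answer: -2116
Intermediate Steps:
H = 0 (H = 3*(-5*0) = 3*0 = 0)
A(m, P) = 3 - 4*P
g(y) = 9 - y - 2*y² (g(y) = 9 - ((y² + y*y) + y) = 9 - ((y² + y²) + y) = 9 - (2*y² + y) = 9 - (y + 2*y²) = 9 + (-y - 2*y²) = 9 - y - 2*y²)
g(A(H, 4)) + 6²*L = (9 - (3 - 4*4) - 2*(3 - 4*4)²) + 6²*(-50) = (9 - (3 - 16) - 2*(3 - 16)²) + 36*(-50) = (9 - 1*(-13) - 2*(-13)²) - 1800 = (9 + 13 - 2*169) - 1800 = (9 + 13 - 338) - 1800 = -316 - 1800 = -2116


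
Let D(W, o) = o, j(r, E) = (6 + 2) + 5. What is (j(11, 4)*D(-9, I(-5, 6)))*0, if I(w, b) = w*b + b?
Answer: 0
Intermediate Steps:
j(r, E) = 13 (j(r, E) = 8 + 5 = 13)
I(w, b) = b + b*w (I(w, b) = b*w + b = b + b*w)
(j(11, 4)*D(-9, I(-5, 6)))*0 = (13*(6*(1 - 5)))*0 = (13*(6*(-4)))*0 = (13*(-24))*0 = -312*0 = 0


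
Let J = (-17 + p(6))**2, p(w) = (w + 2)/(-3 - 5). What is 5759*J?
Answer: 1865916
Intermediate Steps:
p(w) = -1/4 - w/8 (p(w) = (2 + w)/(-8) = (2 + w)*(-1/8) = -1/4 - w/8)
J = 324 (J = (-17 + (-1/4 - 1/8*6))**2 = (-17 + (-1/4 - 3/4))**2 = (-17 - 1)**2 = (-18)**2 = 324)
5759*J = 5759*324 = 1865916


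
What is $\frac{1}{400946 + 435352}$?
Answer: $\frac{1}{836298} \approx 1.1957 \cdot 10^{-6}$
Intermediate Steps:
$\frac{1}{400946 + 435352} = \frac{1}{836298}$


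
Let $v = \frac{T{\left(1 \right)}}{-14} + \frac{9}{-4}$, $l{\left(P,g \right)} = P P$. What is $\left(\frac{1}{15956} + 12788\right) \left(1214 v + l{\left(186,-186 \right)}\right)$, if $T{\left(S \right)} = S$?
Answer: $\frac{90777522373481}{223384} \approx 4.0637 \cdot 10^{8}$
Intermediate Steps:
$l{\left(P,g \right)} = P^{2}$
$v = - \frac{65}{28}$ ($v = 1 \frac{1}{-14} + \frac{9}{-4} = 1 \left(- \frac{1}{14}\right) + 9 \left(- \frac{1}{4}\right) = - \frac{1}{14} - \frac{9}{4} = - \frac{65}{28} \approx -2.3214$)
$\left(\frac{1}{15956} + 12788\right) \left(1214 v + l{\left(186,-186 \right)}\right) = \left(\frac{1}{15956} + 12788\right) \left(1214 \left(- \frac{65}{28}\right) + 186^{2}\right) = \left(\frac{1}{15956} + 12788\right) \left(- \frac{39455}{14} + 34596\right) = \frac{204045329}{15956} \cdot \frac{444889}{14} = \frac{90777522373481}{223384}$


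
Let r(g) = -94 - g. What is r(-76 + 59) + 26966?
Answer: 26889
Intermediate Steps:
r(-76 + 59) + 26966 = (-94 - (-76 + 59)) + 26966 = (-94 - 1*(-17)) + 26966 = (-94 + 17) + 26966 = -77 + 26966 = 26889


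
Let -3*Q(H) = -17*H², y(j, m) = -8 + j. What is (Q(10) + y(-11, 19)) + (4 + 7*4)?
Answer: 1739/3 ≈ 579.67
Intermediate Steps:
Q(H) = 17*H²/3 (Q(H) = -(-17)*H²/3 = 17*H²/3)
(Q(10) + y(-11, 19)) + (4 + 7*4) = ((17/3)*10² + (-8 - 11)) + (4 + 7*4) = ((17/3)*100 - 19) + (4 + 28) = (1700/3 - 19) + 32 = 1643/3 + 32 = 1739/3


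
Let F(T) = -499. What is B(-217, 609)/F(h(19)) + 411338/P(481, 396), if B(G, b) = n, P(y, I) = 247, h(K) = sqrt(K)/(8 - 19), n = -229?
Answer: 205314225/123253 ≈ 1665.8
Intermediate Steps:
h(K) = -sqrt(K)/11 (h(K) = sqrt(K)/(-11) = -sqrt(K)/11)
B(G, b) = -229
B(-217, 609)/F(h(19)) + 411338/P(481, 396) = -229/(-499) + 411338/247 = -229*(-1/499) + 411338*(1/247) = 229/499 + 411338/247 = 205314225/123253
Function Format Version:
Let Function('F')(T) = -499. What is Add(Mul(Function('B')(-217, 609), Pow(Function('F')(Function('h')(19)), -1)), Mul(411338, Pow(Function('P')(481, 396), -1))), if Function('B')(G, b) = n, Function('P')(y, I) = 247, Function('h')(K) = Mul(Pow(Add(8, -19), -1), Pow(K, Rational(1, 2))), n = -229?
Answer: Rational(205314225, 123253) ≈ 1665.8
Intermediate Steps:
Function('h')(K) = Mul(Rational(-1, 11), Pow(K, Rational(1, 2))) (Function('h')(K) = Mul(Pow(-11, -1), Pow(K, Rational(1, 2))) = Mul(Rational(-1, 11), Pow(K, Rational(1, 2))))
Function('B')(G, b) = -229
Add(Mul(Function('B')(-217, 609), Pow(Function('F')(Function('h')(19)), -1)), Mul(411338, Pow(Function('P')(481, 396), -1))) = Add(Mul(-229, Pow(-499, -1)), Mul(411338, Pow(247, -1))) = Add(Mul(-229, Rational(-1, 499)), Mul(411338, Rational(1, 247))) = Add(Rational(229, 499), Rational(411338, 247)) = Rational(205314225, 123253)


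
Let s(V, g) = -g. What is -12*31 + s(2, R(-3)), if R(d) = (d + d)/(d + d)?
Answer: -373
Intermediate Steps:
R(d) = 1 (R(d) = (2*d)/((2*d)) = (2*d)*(1/(2*d)) = 1)
-12*31 + s(2, R(-3)) = -12*31 - 1*1 = -372 - 1 = -373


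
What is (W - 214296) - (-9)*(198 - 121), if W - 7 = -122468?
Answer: -336064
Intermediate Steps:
W = -122461 (W = 7 - 122468 = -122461)
(W - 214296) - (-9)*(198 - 121) = (-122461 - 214296) - (-9)*(198 - 121) = -336757 - (-9)*77 = -336757 - 1*(-693) = -336757 + 693 = -336064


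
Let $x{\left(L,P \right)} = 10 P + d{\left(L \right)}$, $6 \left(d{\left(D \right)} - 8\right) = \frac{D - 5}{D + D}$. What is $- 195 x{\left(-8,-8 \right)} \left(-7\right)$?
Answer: $- \frac{3139045}{32} \approx -98095.0$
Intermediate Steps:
$d{\left(D \right)} = 8 + \frac{-5 + D}{12 D}$ ($d{\left(D \right)} = 8 + \frac{\left(D - 5\right) \frac{1}{D + D}}{6} = 8 + \frac{\left(-5 + D\right) \frac{1}{2 D}}{6} = 8 + \frac{\frac{1}{2} \frac{1}{D} \left(-5 + D\right)}{6} = 8 + \frac{-5 + D}{12 D}$)
$x{\left(L,P \right)} = 10 P + \frac{-5 + 97 L}{12 L}$
$- 195 x{\left(-8,-8 \right)} \left(-7\right) = - 195 \left(\frac{97}{12} + 10 \left(-8\right) - \frac{5}{12 \left(-8\right)}\right) \left(-7\right) = - 195 \left(\frac{97}{12} - 80 - - \frac{5}{96}\right) \left(-7\right) = - 195 \left(\frac{97}{12} - 80 + \frac{5}{96}\right) \left(-7\right) = \left(-195\right) \left(- \frac{6899}{96}\right) \left(-7\right) = \frac{448435}{32} \left(-7\right) = - \frac{3139045}{32}$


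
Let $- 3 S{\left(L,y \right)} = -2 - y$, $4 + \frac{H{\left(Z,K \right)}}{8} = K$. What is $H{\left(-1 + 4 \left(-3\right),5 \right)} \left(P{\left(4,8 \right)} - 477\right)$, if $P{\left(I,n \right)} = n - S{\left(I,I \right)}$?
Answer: $-3768$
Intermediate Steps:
$H{\left(Z,K \right)} = -32 + 8 K$
$S{\left(L,y \right)} = \frac{2}{3} + \frac{y}{3}$ ($S{\left(L,y \right)} = - \frac{-2 - y}{3} = \frac{2}{3} + \frac{y}{3}$)
$P{\left(I,n \right)} = - \frac{2}{3} + n - \frac{I}{3}$ ($P{\left(I,n \right)} = n - \left(\frac{2}{3} + \frac{I}{3}\right) = - \frac{2}{3} + n - \frac{I}{3}$)
$H{\left(-1 + 4 \left(-3\right),5 \right)} \left(P{\left(4,8 \right)} - 477\right) = \left(-32 + 8 \cdot 5\right) \left(\left(- \frac{2}{3} + 8 - \frac{4}{3}\right) - 477\right) = \left(-32 + 40\right) \left(\left(- \frac{2}{3} + 8 - \frac{4}{3}\right) - 477\right) = 8 \left(6 - 477\right) = 8 \left(-471\right) = -3768$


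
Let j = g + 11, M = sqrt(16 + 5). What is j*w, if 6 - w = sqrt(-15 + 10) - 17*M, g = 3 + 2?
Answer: 96 + 272*sqrt(21) - 16*I*sqrt(5) ≈ 1342.5 - 35.777*I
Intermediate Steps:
g = 5
M = sqrt(21) ≈ 4.5826
j = 16 (j = 5 + 11 = 16)
w = 6 + 17*sqrt(21) - I*sqrt(5) (w = 6 - (sqrt(-15 + 10) - 17*sqrt(21)) = 6 - (sqrt(-5) - 17*sqrt(21)) = 6 - (I*sqrt(5) - 17*sqrt(21)) = 6 - (-17*sqrt(21) + I*sqrt(5)) = 6 + (17*sqrt(21) - I*sqrt(5)) = 6 + 17*sqrt(21) - I*sqrt(5) ≈ 83.904 - 2.2361*I)
j*w = 16*(6 + 17*sqrt(21) - I*sqrt(5)) = 96 + 272*sqrt(21) - 16*I*sqrt(5)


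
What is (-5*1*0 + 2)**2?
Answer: 4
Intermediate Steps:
(-5*1*0 + 2)**2 = (-5*0 + 2)**2 = (0 + 2)**2 = 2**2 = 4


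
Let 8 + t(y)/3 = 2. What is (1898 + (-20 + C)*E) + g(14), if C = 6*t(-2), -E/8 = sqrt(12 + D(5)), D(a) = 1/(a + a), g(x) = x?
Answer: 1912 + 5632*sqrt(10)/5 ≈ 5474.0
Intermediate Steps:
D(a) = 1/(2*a)
t(y) = -18 (t(y) = -24 + 3*2 = -24 + 6 = -18)
E = -44*sqrt(10)/5 (E = -8*sqrt(12 + (1/2)/5) = -8*sqrt(12 + (1/2)*(1/5)) = -8*sqrt(12 + 1/10) = -44*sqrt(10)/5 ≈ -27.828)
C = -108 (C = 6*(-18) = -108)
(1898 + (-20 + C)*E) + g(14) = (1898 + (-20 - 108)*(-44*sqrt(10)/5)) + 14 = (1898 - (-5632)*sqrt(10)/5) + 14 = (1898 + 5632*sqrt(10)/5) + 14 = 1912 + 5632*sqrt(10)/5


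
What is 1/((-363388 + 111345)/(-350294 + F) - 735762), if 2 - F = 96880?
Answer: -40652/29910173911 ≈ -1.3591e-6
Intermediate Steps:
F = -96878 (F = 2 - 1*96880 = 2 - 96880 = -96878)
1/((-363388 + 111345)/(-350294 + F) - 735762) = 1/((-363388 + 111345)/(-350294 - 96878) - 735762) = 1/(-252043/(-447172) - 735762) = 1/(-252043*(-1/447172) - 735762) = 1/(22913/40652 - 735762) = 1/(-29910173911/40652) = -40652/29910173911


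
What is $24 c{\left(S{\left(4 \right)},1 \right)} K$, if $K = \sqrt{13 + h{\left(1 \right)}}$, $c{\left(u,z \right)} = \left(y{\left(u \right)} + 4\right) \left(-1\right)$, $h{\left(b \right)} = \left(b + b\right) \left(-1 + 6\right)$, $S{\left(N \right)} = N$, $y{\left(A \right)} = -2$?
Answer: $- 48 \sqrt{23} \approx -230.2$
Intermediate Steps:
$h{\left(b \right)} = 10 b$ ($h{\left(b \right)} = 2 b 5 = 10 b$)
$c{\left(u,z \right)} = -2$ ($c{\left(u,z \right)} = \left(-2 + 4\right) \left(-1\right) = 2 \left(-1\right) = -2$)
$K = \sqrt{23}$ ($K = \sqrt{13 + 10 \cdot 1} = \sqrt{13 + 10} = \sqrt{23} \approx 4.7958$)
$24 c{\left(S{\left(4 \right)},1 \right)} K = 24 \left(-2\right) \sqrt{23} = - 48 \sqrt{23}$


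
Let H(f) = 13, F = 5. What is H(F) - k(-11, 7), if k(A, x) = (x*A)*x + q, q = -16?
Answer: 568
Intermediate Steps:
k(A, x) = -16 + A*x**2 (k(A, x) = (x*A)*x - 16 = (A*x)*x - 16 = A*x**2 - 16 = -16 + A*x**2)
H(F) - k(-11, 7) = 13 - (-16 - 11*7**2) = 13 - (-16 - 11*49) = 13 - (-16 - 539) = 13 - 1*(-555) = 13 + 555 = 568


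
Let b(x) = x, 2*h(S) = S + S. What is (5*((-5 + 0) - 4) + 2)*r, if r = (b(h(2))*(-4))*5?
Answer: 1720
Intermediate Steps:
h(S) = S (h(S) = (S + S)/2 = (2*S)/2 = S)
r = -40 (r = (2*(-4))*5 = -8*5 = -40)
(5*((-5 + 0) - 4) + 2)*r = (5*((-5 + 0) - 4) + 2)*(-40) = (5*(-5 - 4) + 2)*(-40) = (5*(-9) + 2)*(-40) = (-45 + 2)*(-40) = -43*(-40) = 1720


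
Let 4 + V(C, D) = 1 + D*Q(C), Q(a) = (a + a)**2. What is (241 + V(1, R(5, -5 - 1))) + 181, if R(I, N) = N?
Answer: 395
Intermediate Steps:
Q(a) = 4*a**2 (Q(a) = (2*a)**2 = 4*a**2)
V(C, D) = -3 + 4*D*C**2 (V(C, D) = -4 + (1 + D*(4*C**2)) = -4 + (1 + 4*D*C**2) = -3 + 4*D*C**2)
(241 + V(1, R(5, -5 - 1))) + 181 = (241 + (-3 + 4*(-5 - 1)*1**2)) + 181 = (241 + (-3 + 4*(-6)*1)) + 181 = (241 + (-3 - 24)) + 181 = (241 - 27) + 181 = 214 + 181 = 395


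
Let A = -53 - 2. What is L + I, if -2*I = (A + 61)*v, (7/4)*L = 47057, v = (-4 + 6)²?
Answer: 188144/7 ≈ 26878.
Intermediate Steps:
v = 4 (v = 2² = 4)
A = -55
L = 188228/7 (L = (4/7)*47057 = 188228/7 ≈ 26890.)
I = -12 (I = -(-55 + 61)*4/2 = -3*4 = -½*24 = -12)
L + I = 188228/7 - 12 = 188144/7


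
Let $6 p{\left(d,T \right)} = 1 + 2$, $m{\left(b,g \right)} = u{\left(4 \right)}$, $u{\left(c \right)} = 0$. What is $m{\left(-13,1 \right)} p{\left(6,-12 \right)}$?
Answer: $0$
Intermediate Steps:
$m{\left(b,g \right)} = 0$
$p{\left(d,T \right)} = \frac{1}{2}$ ($p{\left(d,T \right)} = \frac{1 + 2}{6} = \frac{1}{6} \cdot 3 = \frac{1}{2}$)
$m{\left(-13,1 \right)} p{\left(6,-12 \right)} = 0 \cdot \frac{1}{2} = 0$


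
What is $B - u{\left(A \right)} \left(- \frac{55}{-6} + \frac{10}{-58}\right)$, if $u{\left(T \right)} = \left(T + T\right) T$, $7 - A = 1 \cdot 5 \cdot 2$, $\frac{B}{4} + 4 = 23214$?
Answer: $\frac{2687665}{29} \approx 92678.0$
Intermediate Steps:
$B = 92840$ ($B = -16 + 4 \cdot 23214 = -16 + 92856 = 92840$)
$A = -3$ ($A = 7 - 1 \cdot 5 \cdot 2 = 7 - 5 \cdot 2 = 7 - 10 = -3$)
$u{\left(T \right)} = 2 T^{2}$ ($u{\left(T \right)} = 2 T T = 2 T^{2}$)
$B - u{\left(A \right)} \left(- \frac{55}{-6} + \frac{10}{-58}\right) = 92840 - 2 \left(-3\right)^{2} \left(- \frac{55}{-6} + \frac{10}{-58}\right) = 92840 - 2 \cdot 9 \left(\left(-55\right) \left(- \frac{1}{6}\right) + 10 \left(- \frac{1}{58}\right)\right) = 92840 - 18 \left(\frac{55}{6} - \frac{5}{29}\right) = 92840 - 18 \cdot \frac{1565}{174} = 92840 - \frac{4695}{29} = \frac{2687665}{29}$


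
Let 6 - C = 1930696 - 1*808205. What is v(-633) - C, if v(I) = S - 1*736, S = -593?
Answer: 1121156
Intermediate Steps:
C = -1122485 (C = 6 - (1930696 - 1*808205) = 6 - (1930696 - 808205) = 6 - 1*1122491 = 6 - 1122491 = -1122485)
v(I) = -1329 (v(I) = -593 - 1*736 = -593 - 736 = -1329)
v(-633) - C = -1329 - 1*(-1122485) = -1329 + 1122485 = 1121156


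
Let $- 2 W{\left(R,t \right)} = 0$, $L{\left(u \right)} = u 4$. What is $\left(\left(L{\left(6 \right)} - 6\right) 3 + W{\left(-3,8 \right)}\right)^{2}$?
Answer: $2916$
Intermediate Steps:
$L{\left(u \right)} = 4 u$
$W{\left(R,t \right)} = 0$ ($W{\left(R,t \right)} = \left(- \frac{1}{2}\right) 0 = 0$)
$\left(\left(L{\left(6 \right)} - 6\right) 3 + W{\left(-3,8 \right)}\right)^{2} = \left(\left(4 \cdot 6 - 6\right) 3 + 0\right)^{2} = \left(\left(24 - 6\right) 3 + 0\right)^{2} = \left(18 \cdot 3 + 0\right)^{2} = \left(54 + 0\right)^{2} = 54^{2} = 2916$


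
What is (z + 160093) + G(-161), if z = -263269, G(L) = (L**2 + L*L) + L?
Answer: -51495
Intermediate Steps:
G(L) = L + 2*L**2 (G(L) = (L**2 + L**2) + L = 2*L**2 + L = L + 2*L**2)
(z + 160093) + G(-161) = (-263269 + 160093) - 161*(1 + 2*(-161)) = -103176 - 161*(1 - 322) = -103176 - 161*(-321) = -103176 + 51681 = -51495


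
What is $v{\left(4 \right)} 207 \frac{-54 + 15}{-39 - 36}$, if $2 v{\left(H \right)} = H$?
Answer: $\frac{5382}{25} \approx 215.28$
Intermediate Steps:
$v{\left(H \right)} = \frac{H}{2}$
$v{\left(4 \right)} 207 \frac{-54 + 15}{-39 - 36} = \frac{1}{2} \cdot 4 \cdot 207 \frac{-54 + 15}{-39 - 36} = 2 \cdot 207 \left(- \frac{39}{-75}\right) = 414 \left(\left(-39\right) \left(- \frac{1}{75}\right)\right) = 414 \cdot \frac{13}{25} = \frac{5382}{25}$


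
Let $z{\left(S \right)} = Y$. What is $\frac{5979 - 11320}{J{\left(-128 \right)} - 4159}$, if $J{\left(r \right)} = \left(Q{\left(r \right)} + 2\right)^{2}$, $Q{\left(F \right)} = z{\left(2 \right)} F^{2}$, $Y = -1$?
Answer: $- \frac{5341}{268365765} \approx -1.9902 \cdot 10^{-5}$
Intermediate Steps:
$z{\left(S \right)} = -1$
$Q{\left(F \right)} = - F^{2}$
$J{\left(r \right)} = \left(2 - r^{2}\right)^{2}$ ($J{\left(r \right)} = \left(- r^{2} + 2\right)^{2} = \left(2 - r^{2}\right)^{2}$)
$\frac{5979 - 11320}{J{\left(-128 \right)} - 4159} = \frac{5979 - 11320}{\left(2 - \left(-128\right)^{2}\right)^{2} - 4159} = - \frac{5341}{\left(2 - 16384\right)^{2} - 4159} = - \frac{5341}{\left(-16382\right)^{2} - 4159} = - \frac{5341}{268369924 - 4159} = - \frac{5341}{268365765}$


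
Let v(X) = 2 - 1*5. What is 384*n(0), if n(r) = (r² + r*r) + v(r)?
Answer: -1152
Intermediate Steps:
v(X) = -3 (v(X) = 2 - 5 = -3)
n(r) = -3 + 2*r² (n(r) = (r² + r*r) - 3 = (r² + r²) - 3 = 2*r² - 3 = -3 + 2*r²)
384*n(0) = 384*(-3 + 2*0²) = 384*(-3 + 2*0) = 384*(-3 + 0) = 384*(-3) = -1152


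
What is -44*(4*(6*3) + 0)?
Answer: -3168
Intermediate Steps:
-44*(4*(6*3) + 0) = -44*(4*18 + 0) = -44*(72 + 0) = -44*72 = -3168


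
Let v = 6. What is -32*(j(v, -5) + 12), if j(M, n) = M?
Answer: -576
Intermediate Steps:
-32*(j(v, -5) + 12) = -32*(6 + 12) = -32*18 = -576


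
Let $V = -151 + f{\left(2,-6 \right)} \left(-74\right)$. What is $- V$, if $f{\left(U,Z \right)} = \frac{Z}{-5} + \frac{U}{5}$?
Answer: $\frac{1347}{5} \approx 269.4$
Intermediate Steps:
$f{\left(U,Z \right)} = - \frac{Z}{5} + \frac{U}{5}$ ($f{\left(U,Z \right)} = Z \left(- \frac{1}{5}\right) + U \frac{1}{5} = - \frac{Z}{5} + \frac{U}{5}$)
$V = - \frac{1347}{5}$ ($V = -151 + \left(\left(- \frac{1}{5}\right) \left(-6\right) + \frac{1}{5} \cdot 2\right) \left(-74\right) = -151 + \left(\frac{6}{5} + \frac{2}{5}\right) \left(-74\right) = -151 + \frac{8}{5} \left(-74\right) = -151 - \frac{592}{5} = - \frac{1347}{5} \approx -269.4$)
$- V = \left(-1\right) \left(- \frac{1347}{5}\right) = \frac{1347}{5}$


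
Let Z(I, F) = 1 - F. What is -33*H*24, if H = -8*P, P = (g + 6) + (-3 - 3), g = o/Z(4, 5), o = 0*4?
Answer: 0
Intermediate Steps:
o = 0
g = 0 (g = 0/(1 - 1*5) = 0/(1 - 5) = 0/(-4) = 0*(-1/4) = 0)
P = 0 (P = (0 + 6) + (-3 - 3) = 6 - 6 = 0)
H = 0 (H = -8*0 = 0)
-33*H*24 = -33*0*24 = 0*24 = 0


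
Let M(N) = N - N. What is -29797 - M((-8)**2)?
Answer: -29797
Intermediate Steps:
M(N) = 0
-29797 - M((-8)**2) = -29797 - 1*0 = -29797 + 0 = -29797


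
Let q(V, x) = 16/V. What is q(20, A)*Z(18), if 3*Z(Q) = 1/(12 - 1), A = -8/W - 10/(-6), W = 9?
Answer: 4/165 ≈ 0.024242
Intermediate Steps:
A = 7/9 (A = -8/9 - 10/(-6) = -8*⅑ - 10*(-⅙) = -8/9 + 5/3 = 7/9 ≈ 0.77778)
Z(Q) = 1/33 (Z(Q) = 1/(3*(12 - 1)) = (⅓)/11 = (⅓)*(1/11) = 1/33)
q(20, A)*Z(18) = (16/20)*(1/33) = (16*(1/20))*(1/33) = (⅘)*(1/33) = 4/165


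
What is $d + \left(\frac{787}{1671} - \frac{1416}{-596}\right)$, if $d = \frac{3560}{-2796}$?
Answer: $\frac{91285931}{58012107} \approx 1.5736$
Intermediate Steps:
$d = - \frac{890}{699}$ ($d = 3560 \left(- \frac{1}{2796}\right) = - \frac{890}{699} \approx -1.2732$)
$d + \left(\frac{787}{1671} - \frac{1416}{-596}\right) = - \frac{890}{699} + \left(\frac{787}{1671} - \frac{1416}{-596}\right) = - \frac{890}{699} + \left(787 \cdot \frac{1}{1671} - - \frac{354}{149}\right) = - \frac{890}{699} + \left(\frac{787}{1671} + \frac{354}{149}\right) = - \frac{890}{699} + \frac{708797}{248979} = \frac{91285931}{58012107}$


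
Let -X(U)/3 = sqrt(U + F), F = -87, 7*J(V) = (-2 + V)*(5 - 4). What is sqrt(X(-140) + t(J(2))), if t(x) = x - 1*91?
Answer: sqrt(-91 - 3*I*sqrt(227)) ≈ 2.3029 - 9.8134*I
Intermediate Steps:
J(V) = -2/7 + V/7 (J(V) = ((-2 + V)*(5 - 4))/7 = ((-2 + V)*1)/7 = (-2 + V)/7 = -2/7 + V/7)
t(x) = -91 + x (t(x) = x - 91 = -91 + x)
X(U) = -3*sqrt(-87 + U) (X(U) = -3*sqrt(U - 87) = -3*sqrt(-87 + U))
sqrt(X(-140) + t(J(2))) = sqrt(-3*sqrt(-87 - 140) + (-91 + (-2/7 + (1/7)*2))) = sqrt(-3*I*sqrt(227) + (-91 + (-2/7 + 2/7))) = sqrt(-3*I*sqrt(227) + (-91 + 0)) = sqrt(-3*I*sqrt(227) - 91) = sqrt(-91 - 3*I*sqrt(227))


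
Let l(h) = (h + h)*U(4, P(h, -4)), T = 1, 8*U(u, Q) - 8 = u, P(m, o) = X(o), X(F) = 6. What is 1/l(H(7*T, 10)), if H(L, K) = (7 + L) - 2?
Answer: 1/36 ≈ 0.027778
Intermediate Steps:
P(m, o) = 6
U(u, Q) = 1 + u/8
H(L, K) = 5 + L
l(h) = 3*h (l(h) = (h + h)*(1 + (⅛)*4) = (2*h)*(1 + ½) = (2*h)*(3/2) = 3*h)
1/l(H(7*T, 10)) = 1/(3*(5 + 7*1)) = 1/(3*(5 + 7)) = 1/(3*12) = 1/36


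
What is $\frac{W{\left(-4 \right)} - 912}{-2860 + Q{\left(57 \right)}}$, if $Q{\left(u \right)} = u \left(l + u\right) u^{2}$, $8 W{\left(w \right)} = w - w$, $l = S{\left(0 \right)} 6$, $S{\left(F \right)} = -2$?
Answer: $- \frac{912}{8330825} \approx -0.00010947$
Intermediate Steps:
$l = -12$ ($l = \left(-2\right) 6 = -12$)
$W{\left(w \right)} = 0$ ($W{\left(w \right)} = \frac{w - w}{8} = \frac{1}{8} \cdot 0 = 0$)
$Q{\left(u \right)} = u^{3} \left(-12 + u\right)$ ($Q{\left(u \right)} = u \left(-12 + u\right) u^{2} = u^{3} \left(-12 + u\right)$)
$\frac{W{\left(-4 \right)} - 912}{-2860 + Q{\left(57 \right)}} = \frac{0 - 912}{-2860 + 57^{3} \left(-12 + 57\right)} = - \frac{912}{-2860 + 185193 \cdot 45} = - \frac{912}{-2860 + 8333685} = - \frac{912}{8330825}$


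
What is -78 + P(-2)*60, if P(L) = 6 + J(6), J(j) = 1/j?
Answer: 292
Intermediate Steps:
P(L) = 37/6 (P(L) = 6 + 1/6 = 6 + ⅙ = 37/6)
-78 + P(-2)*60 = -78 + (37/6)*60 = -78 + 370 = 292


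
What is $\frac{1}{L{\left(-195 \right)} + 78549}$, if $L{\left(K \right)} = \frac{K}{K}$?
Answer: $\frac{1}{78550} \approx 1.2731 \cdot 10^{-5}$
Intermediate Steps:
$L{\left(K \right)} = 1$
$\frac{1}{L{\left(-195 \right)} + 78549} = \frac{1}{1 + 78549} = \frac{1}{78550}$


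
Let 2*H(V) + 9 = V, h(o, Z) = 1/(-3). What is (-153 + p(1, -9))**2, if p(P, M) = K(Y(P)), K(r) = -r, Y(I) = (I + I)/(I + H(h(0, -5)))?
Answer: 2812329/121 ≈ 23242.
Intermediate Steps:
h(o, Z) = -1/3
H(V) = -9/2 + V/2
Y(I) = 2*I/(-14/3 + I) (Y(I) = (I + I)/(I + (-9/2 + (1/2)*(-1/3))) = (2*I)/(I + (-9/2 - 1/6)) = (2*I)/(I - 14/3) = (2*I)/(-14/3 + I) = 2*I/(-14/3 + I))
p(P, M) = -6*P/(-14 + 3*P)
(-153 + p(1, -9))**2 = (-153 - 6*1/(-14 + 3*1))**2 = (-153 - 6*1/(-14 + 3))**2 = (-153 - 6*1/(-11))**2 = (-153 - 6*1*(-1/11))**2 = (-153 + 6/11)**2 = (-1677/11)**2 = 2812329/121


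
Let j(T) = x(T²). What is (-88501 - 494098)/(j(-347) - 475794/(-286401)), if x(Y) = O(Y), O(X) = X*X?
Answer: -55618978733/1384111810693825 ≈ -4.0184e-5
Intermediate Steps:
O(X) = X²
x(Y) = Y²
j(T) = T⁴ (j(T) = (T²)² = T⁴)
(-88501 - 494098)/(j(-347) - 475794/(-286401)) = (-88501 - 494098)/((-347)⁴ - 475794/(-286401)) = -582599/(14498327281 - 475794*(-1/286401)) = -582599/(14498327281 + 158598/95467) = -582599/1384111810693825/95467 = -582599*95467/1384111810693825 = -55618978733/1384111810693825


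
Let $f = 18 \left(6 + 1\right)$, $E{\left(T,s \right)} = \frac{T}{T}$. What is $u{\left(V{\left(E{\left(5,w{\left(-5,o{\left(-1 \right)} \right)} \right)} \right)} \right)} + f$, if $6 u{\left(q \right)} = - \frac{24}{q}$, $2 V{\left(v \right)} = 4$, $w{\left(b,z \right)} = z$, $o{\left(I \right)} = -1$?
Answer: $124$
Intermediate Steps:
$E{\left(T,s \right)} = 1$
$V{\left(v \right)} = 2$ ($V{\left(v \right)} = \frac{1}{2} \cdot 4 = 2$)
$u{\left(q \right)} = - \frac{4}{q}$ ($u{\left(q \right)} = \frac{\left(-24\right) \frac{1}{q}}{6} = - \frac{4}{q}$)
$f = 126$ ($f = 18 \cdot 7 = 126$)
$u{\left(V{\left(E{\left(5,w{\left(-5,o{\left(-1 \right)} \right)} \right)} \right)} \right)} + f = - \frac{4}{2} + 126 = \left(-4\right) \frac{1}{2} + 126 = -2 + 126 = 124$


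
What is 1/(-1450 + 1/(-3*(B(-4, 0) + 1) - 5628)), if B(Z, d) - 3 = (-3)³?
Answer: -5559/8060551 ≈ -0.00068966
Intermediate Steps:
B(Z, d) = -24 (B(Z, d) = 3 + (-3)³ = 3 - 27 = -24)
1/(-1450 + 1/(-3*(B(-4, 0) + 1) - 5628)) = 1/(-1450 + 1/(-3*(-24 + 1) - 5628)) = 1/(-1450 + 1/(-3*(-23) - 5628)) = 1/(-1450 + 1/(69 - 5628)) = 1/(-1450 + 1/(-5559)) = 1/(-1450 - 1/5559) = 1/(-8060551/5559) = -5559/8060551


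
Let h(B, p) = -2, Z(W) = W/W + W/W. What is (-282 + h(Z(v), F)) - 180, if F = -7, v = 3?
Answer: -464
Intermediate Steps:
Z(W) = 2 (Z(W) = 1 + 1 = 2)
(-282 + h(Z(v), F)) - 180 = (-282 - 2) - 180 = -284 - 180 = -464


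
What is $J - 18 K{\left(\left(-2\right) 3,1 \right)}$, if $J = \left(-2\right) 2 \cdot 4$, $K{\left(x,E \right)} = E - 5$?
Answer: $56$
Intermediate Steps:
$K{\left(x,E \right)} = -5 + E$
$J = -16$ ($J = \left(-4\right) 4 = -16$)
$J - 18 K{\left(\left(-2\right) 3,1 \right)} = -16 - 18 \left(-5 + 1\right) = -16 - -72 = -16 + 72 = 56$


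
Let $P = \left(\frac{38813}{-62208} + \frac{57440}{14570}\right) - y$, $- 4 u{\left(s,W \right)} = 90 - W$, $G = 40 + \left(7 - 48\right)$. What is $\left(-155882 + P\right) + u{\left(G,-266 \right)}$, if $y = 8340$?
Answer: $- \frac{14892364536205}{90637056} \approx -1.6431 \cdot 10^{5}$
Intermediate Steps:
$G = -1$ ($G = 40 + \left(7 - 48\right) = 40 - 41 = -1$)
$u{\left(s,W \right)} = - \frac{45}{2} + \frac{W}{4}$ ($u{\left(s,W \right)} = - \frac{90 - W}{4} = - \frac{45}{2} + \frac{W}{4}$)
$P = - \frac{755612274829}{90637056}$ ($P = \left(\frac{38813}{-62208} + \frac{57440}{14570}\right) - 8340 = \left(38813 \left(- \frac{1}{62208}\right) + 57440 \cdot \frac{1}{14570}\right) - 8340 = \left(- \frac{38813}{62208} + \frac{5744}{1457}\right) - 8340 = \frac{300772211}{90637056} - 8340 = - \frac{755612274829}{90637056} \approx -8336.7$)
$\left(-155882 + P\right) + u{\left(G,-266 \right)} = \left(-155882 - \frac{755612274829}{90637056}\right) + \left(- \frac{45}{2} + \frac{1}{4} \left(-266\right)\right) = - \frac{14884297838221}{90637056} - 89 = - \frac{14892364536205}{90637056}$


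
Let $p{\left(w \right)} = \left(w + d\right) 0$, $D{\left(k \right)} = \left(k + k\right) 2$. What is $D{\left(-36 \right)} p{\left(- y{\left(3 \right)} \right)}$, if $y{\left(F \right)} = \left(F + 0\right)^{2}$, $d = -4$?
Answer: $0$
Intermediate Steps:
$y{\left(F \right)} = F^{2}$
$D{\left(k \right)} = 4 k$ ($D{\left(k \right)} = 2 k 2 = 4 k$)
$p{\left(w \right)} = 0$ ($p{\left(w \right)} = \left(w - 4\right) 0 = \left(-4 + w\right) 0 = 0$)
$D{\left(-36 \right)} p{\left(- y{\left(3 \right)} \right)} = 4 \left(-36\right) 0 = \left(-144\right) 0 = 0$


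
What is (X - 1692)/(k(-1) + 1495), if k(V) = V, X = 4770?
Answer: 171/83 ≈ 2.0602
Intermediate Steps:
(X - 1692)/(k(-1) + 1495) = (4770 - 1692)/(-1 + 1495) = 3078/1494 = 3078*(1/1494) = 171/83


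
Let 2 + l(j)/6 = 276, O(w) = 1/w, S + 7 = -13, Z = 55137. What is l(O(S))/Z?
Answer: 548/18379 ≈ 0.029817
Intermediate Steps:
S = -20 (S = -7 - 13 = -20)
l(j) = 1644 (l(j) = -12 + 6*276 = -12 + 1656 = 1644)
l(O(S))/Z = 1644/55137 = 1644*(1/55137) = 548/18379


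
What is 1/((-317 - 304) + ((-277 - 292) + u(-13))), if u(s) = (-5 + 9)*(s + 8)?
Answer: -1/1210 ≈ -0.00082645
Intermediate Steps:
u(s) = 32 + 4*s (u(s) = 4*(8 + s) = 32 + 4*s)
1/((-317 - 304) + ((-277 - 292) + u(-13))) = 1/((-317 - 304) + ((-277 - 292) + (32 + 4*(-13)))) = 1/(-621 + (-569 + (32 - 52))) = 1/(-621 + (-569 - 20)) = 1/(-621 - 589) = 1/(-1210) = -1/1210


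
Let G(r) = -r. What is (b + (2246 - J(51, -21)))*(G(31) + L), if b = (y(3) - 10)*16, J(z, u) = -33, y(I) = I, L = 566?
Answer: 1159345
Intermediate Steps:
b = -112 (b = (3 - 10)*16 = -7*16 = -112)
(b + (2246 - J(51, -21)))*(G(31) + L) = (-112 + (2246 - 1*(-33)))*(-1*31 + 566) = (-112 + (2246 + 33))*(-31 + 566) = (-112 + 2279)*535 = 2167*535 = 1159345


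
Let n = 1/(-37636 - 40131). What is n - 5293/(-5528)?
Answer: 411615203/429895976 ≈ 0.95748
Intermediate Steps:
n = -1/77767 (n = 1/(-77767) = -1/77767 ≈ -1.2859e-5)
n - 5293/(-5528) = -1/77767 - 5293/(-5528) = -1/77767 - 5293*(-1)/5528 = -1/77767 - 1*(-5293/5528) = -1/77767 + 5293/5528 = 411615203/429895976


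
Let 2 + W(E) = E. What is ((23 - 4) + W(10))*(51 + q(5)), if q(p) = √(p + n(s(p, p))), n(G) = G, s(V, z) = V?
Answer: 1377 + 27*√10 ≈ 1462.4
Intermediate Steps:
W(E) = -2 + E
q(p) = √2*√p (q(p) = √(p + p) = √(2*p) = √2*√p)
((23 - 4) + W(10))*(51 + q(5)) = ((23 - 4) + (-2 + 10))*(51 + √2*√5) = (19 + 8)*(51 + √10) = 27*(51 + √10) = 1377 + 27*√10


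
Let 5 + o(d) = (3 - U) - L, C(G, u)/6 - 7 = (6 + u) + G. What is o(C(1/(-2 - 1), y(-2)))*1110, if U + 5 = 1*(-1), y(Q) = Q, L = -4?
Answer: 8880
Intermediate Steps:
U = -6 (U = -5 + 1*(-1) = -5 - 1 = -6)
C(G, u) = 78 + 6*G + 6*u (C(G, u) = 42 + 6*((6 + u) + G) = 42 + 6*(6 + G + u) = 42 + (36 + 6*G + 6*u) = 78 + 6*G + 6*u)
o(d) = 8 (o(d) = -5 + ((3 - 1*(-6)) - 1*(-4)) = -5 + ((3 + 6) + 4) = -5 + (9 + 4) = -5 + 13 = 8)
o(C(1/(-2 - 1), y(-2)))*1110 = 8*1110 = 8880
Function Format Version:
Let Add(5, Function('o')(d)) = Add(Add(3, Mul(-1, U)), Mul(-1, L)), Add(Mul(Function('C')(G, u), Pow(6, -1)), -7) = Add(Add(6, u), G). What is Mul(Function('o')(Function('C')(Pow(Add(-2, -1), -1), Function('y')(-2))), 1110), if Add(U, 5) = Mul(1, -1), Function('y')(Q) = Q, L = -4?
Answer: 8880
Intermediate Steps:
U = -6 (U = Add(-5, Mul(1, -1)) = Add(-5, -1) = -6)
Function('C')(G, u) = Add(78, Mul(6, G), Mul(6, u)) (Function('C')(G, u) = Add(42, Mul(6, Add(Add(6, u), G))) = Add(42, Mul(6, Add(6, G, u))) = Add(42, Add(36, Mul(6, G), Mul(6, u))) = Add(78, Mul(6, G), Mul(6, u)))
Function('o')(d) = 8 (Function('o')(d) = Add(-5, Add(Add(3, Mul(-1, -6)), Mul(-1, -4))) = Add(-5, Add(Add(3, 6), 4)) = Add(-5, Add(9, 4)) = Add(-5, 13) = 8)
Mul(Function('o')(Function('C')(Pow(Add(-2, -1), -1), Function('y')(-2))), 1110) = Mul(8, 1110) = 8880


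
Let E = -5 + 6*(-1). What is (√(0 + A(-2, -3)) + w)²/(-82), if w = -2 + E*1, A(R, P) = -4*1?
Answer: -165/82 + 26*I/41 ≈ -2.0122 + 0.63415*I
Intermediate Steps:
E = -11 (E = -5 - 6 = -11)
A(R, P) = -4
w = -13 (w = -2 - 11*1 = -2 - 11 = -13)
(√(0 + A(-2, -3)) + w)²/(-82) = (√(0 - 4) - 13)²/(-82) = (√(-4) - 13)²*(-1/82) = (2*I - 13)²*(-1/82) = (-13 + 2*I)²*(-1/82) = -(-13 + 2*I)²/82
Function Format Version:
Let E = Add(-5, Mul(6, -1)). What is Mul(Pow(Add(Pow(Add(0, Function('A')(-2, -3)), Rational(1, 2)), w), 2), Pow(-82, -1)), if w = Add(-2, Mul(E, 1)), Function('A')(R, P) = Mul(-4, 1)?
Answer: Add(Rational(-165, 82), Mul(Rational(26, 41), I)) ≈ Add(-2.0122, Mul(0.63415, I))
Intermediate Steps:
E = -11 (E = Add(-5, -6) = -11)
Function('A')(R, P) = -4
w = -13 (w = Add(-2, Mul(-11, 1)) = Add(-2, -11) = -13)
Mul(Pow(Add(Pow(Add(0, Function('A')(-2, -3)), Rational(1, 2)), w), 2), Pow(-82, -1)) = Mul(Pow(Add(Pow(Add(0, -4), Rational(1, 2)), -13), 2), Pow(-82, -1)) = Mul(Pow(Add(Pow(-4, Rational(1, 2)), -13), 2), Rational(-1, 82)) = Mul(Pow(Add(Mul(2, I), -13), 2), Rational(-1, 82)) = Mul(Pow(Add(-13, Mul(2, I)), 2), Rational(-1, 82)) = Mul(Rational(-1, 82), Pow(Add(-13, Mul(2, I)), 2))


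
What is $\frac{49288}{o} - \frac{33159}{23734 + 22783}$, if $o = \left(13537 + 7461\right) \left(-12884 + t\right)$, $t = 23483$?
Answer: $- \frac{3688750713311}{5176360637817} \approx -0.71262$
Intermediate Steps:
$o = 222557802$ ($o = \left(13537 + 7461\right) \left(-12884 + 23483\right) = 20998 \cdot 10599 = 222557802$)
$\frac{49288}{o} - \frac{33159}{23734 + 22783} = \frac{49288}{222557802} - \frac{33159}{23734 + 22783} = 49288 \cdot \frac{1}{222557802} - \frac{33159}{46517} = \frac{24644}{111278901} - \frac{33159}{46517} = - \frac{3688750713311}{5176360637817}$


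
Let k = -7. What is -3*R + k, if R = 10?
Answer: -37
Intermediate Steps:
-3*R + k = -3*10 - 7 = -30 - 7 = -37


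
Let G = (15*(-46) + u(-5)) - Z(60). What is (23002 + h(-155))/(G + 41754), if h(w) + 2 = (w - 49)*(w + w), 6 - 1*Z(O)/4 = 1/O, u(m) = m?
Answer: 646800/307763 ≈ 2.1016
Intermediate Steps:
Z(O) = 24 - 4/O
h(w) = -2 + 2*w*(-49 + w) (h(w) = -2 + (w - 49)*(w + w) = -2 + (-49 + w)*(2*w) = -2 + 2*w*(-49 + w))
G = -10784/15 (G = (15*(-46) - 5) - (24 - 4/60) = (-690 - 5) - (24 - 4*1/60) = -695 - (24 - 1/15) = -695 - 1*359/15 = -695 - 359/15 = -10784/15 ≈ -718.93)
(23002 + h(-155))/(G + 41754) = (23002 + (-2 - 98*(-155) + 2*(-155)²))/(-10784/15 + 41754) = (23002 + (-2 + 15190 + 2*24025))/(615526/15) = (23002 + (-2 + 15190 + 48050))*(15/615526) = (23002 + 63238)*(15/615526) = 86240*(15/615526) = 646800/307763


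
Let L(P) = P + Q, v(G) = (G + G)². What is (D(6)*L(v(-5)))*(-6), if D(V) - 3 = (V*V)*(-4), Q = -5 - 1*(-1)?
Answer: 81216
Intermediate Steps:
v(G) = 4*G² (v(G) = (2*G)² = 4*G²)
Q = -4 (Q = -5 + 1 = -4)
L(P) = -4 + P (L(P) = P - 4 = -4 + P)
D(V) = 3 - 4*V² (D(V) = 3 + (V*V)*(-4) = 3 + V²*(-4) = 3 - 4*V²)
(D(6)*L(v(-5)))*(-6) = ((3 - 4*6²)*(-4 + 4*(-5)²))*(-6) = ((3 - 4*36)*(-4 + 4*25))*(-6) = ((3 - 144)*(-4 + 100))*(-6) = -141*96*(-6) = -13536*(-6) = 81216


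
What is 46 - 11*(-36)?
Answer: 442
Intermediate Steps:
46 - 11*(-36) = 46 + 396 = 442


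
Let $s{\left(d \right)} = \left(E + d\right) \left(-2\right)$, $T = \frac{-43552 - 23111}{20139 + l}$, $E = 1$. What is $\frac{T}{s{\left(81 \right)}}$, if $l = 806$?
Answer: $\frac{66663}{3434980} \approx 0.019407$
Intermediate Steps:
$T = - \frac{66663}{20945}$ ($T = \frac{-43552 - 23111}{20139 + 806} = - \frac{66663}{20945} \approx -3.1828$)
$s{\left(d \right)} = -2 - 2 d$ ($s{\left(d \right)} = \left(1 + d\right) \left(-2\right) = -2 - 2 d$)
$\frac{T}{s{\left(81 \right)}} = - \frac{66663}{20945 \left(-2 - 162\right)} = - \frac{66663}{20945 \left(-164\right)} = \left(- \frac{66663}{20945}\right) \left(- \frac{1}{164}\right) = \frac{66663}{3434980}$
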